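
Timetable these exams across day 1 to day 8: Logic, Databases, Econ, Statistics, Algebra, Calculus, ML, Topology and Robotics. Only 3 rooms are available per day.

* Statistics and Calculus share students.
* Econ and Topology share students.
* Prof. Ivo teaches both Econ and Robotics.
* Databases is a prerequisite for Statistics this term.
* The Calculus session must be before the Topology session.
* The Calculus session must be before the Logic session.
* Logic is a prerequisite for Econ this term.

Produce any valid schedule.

Calculus=day 1; Robotics=day 4; Logic=day 2; Econ=day 3; ML=day 3; Topology=day 2; Algebra=day 1; Statistics=day 2; Databases=day 1

Checking: Databases(day 1) before Statistics(day 2); Calculus(day 1) before Logic(day 2); Logic(day 2) before Econ(day 3); Calculus(day 1) before Topology(day 2); Econ(day 3) != Robotics(day 4); Statistics(day 2) != Calculus(day 1); Econ(day 3) != Topology(day 2); max 3 per day (cap 3).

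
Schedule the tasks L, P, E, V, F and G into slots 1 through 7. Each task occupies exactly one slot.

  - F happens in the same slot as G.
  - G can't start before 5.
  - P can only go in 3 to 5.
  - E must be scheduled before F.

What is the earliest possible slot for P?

P is available from 3; P's own window allows nothing later than 5.
P at 3 is achievable: V -> 1, E -> 1, L -> 1, P -> 3, G -> 5, F -> 5.

3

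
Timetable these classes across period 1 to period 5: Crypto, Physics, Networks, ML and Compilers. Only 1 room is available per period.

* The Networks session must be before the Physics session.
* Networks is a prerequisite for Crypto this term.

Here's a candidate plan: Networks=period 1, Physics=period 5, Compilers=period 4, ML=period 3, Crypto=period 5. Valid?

The Networks session must be before the Physics session — holds.
Only 1 room is available per period — violated.
Networks is a prerequisite for Crypto this term — holds.

No — it violates: Only 1 room is available per period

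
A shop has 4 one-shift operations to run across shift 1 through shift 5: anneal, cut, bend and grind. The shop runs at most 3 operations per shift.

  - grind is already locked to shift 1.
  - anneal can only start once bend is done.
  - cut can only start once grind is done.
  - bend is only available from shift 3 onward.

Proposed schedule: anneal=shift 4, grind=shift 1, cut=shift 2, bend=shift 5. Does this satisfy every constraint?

cut can only start once grind is done — holds.
The shop runs at most 3 operations per shift — holds.
anneal can only start once bend is done — violated.
bend is only available from shift 3 onward — holds.
grind is already locked to shift 1 — holds.

No. anneal can only start once bend is done is not satisfied.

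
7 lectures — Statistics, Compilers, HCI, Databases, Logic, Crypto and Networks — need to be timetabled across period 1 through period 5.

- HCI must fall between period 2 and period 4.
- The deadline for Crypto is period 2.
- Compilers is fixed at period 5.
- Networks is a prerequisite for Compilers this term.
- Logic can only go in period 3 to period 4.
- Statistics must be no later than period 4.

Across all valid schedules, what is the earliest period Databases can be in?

period 1

Databases at period 1 is achievable: Logic=period 3, Compilers=period 5, Networks=period 1, Statistics=period 1, Crypto=period 1, Databases=period 1, HCI=period 2.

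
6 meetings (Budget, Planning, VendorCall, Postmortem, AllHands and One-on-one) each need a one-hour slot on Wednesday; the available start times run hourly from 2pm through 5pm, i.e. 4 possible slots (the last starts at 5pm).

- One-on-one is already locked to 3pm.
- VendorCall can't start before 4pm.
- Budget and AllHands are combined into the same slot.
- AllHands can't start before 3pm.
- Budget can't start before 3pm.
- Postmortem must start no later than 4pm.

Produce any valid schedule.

One-on-one=3pm, AllHands=3pm, Budget=3pm, Postmortem=2pm, VendorCall=4pm, Planning=2pm

Checking: Budget = AllHands = 3pm; VendorCall=4pm in [4pm,5pm]; One-on-one=3pm in [3pm,3pm]; Budget=3pm in [3pm,5pm]; Postmortem=2pm in [2pm,4pm]; AllHands=3pm in [3pm,5pm].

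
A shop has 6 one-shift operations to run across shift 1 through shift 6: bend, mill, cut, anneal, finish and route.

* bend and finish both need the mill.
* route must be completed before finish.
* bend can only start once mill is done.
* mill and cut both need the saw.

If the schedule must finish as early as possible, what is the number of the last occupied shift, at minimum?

The precedence chain requires at least 2 distinct shifts.
Could 2 shifts be enough, i.e. nothing placed later than shift 2? No: finish must come after route (at shift 1 or later) → {shift 2}; bend must come after mill (at shift 1 or later) → {shift 2}; finish can't share with bend (shift 2) → nothing is left.
So 2 shifts is not enough.
3 works (last occupied shift: shift 3): for example mill=shift 1; anneal=shift 1; route=shift 1; bend=shift 2; cut=shift 2; finish=shift 3.

shift 3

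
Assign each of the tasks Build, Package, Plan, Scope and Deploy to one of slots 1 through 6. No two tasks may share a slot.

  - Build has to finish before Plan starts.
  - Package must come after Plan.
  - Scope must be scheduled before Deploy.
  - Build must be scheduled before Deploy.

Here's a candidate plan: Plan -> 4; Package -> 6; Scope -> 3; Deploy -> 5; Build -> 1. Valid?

Yes

Package must come after Plan — holds.
Build must be scheduled before Deploy — holds.
Build has to finish before Plan starts — holds.
Scope must be scheduled before Deploy — holds.
No two tasks may share a slot — holds.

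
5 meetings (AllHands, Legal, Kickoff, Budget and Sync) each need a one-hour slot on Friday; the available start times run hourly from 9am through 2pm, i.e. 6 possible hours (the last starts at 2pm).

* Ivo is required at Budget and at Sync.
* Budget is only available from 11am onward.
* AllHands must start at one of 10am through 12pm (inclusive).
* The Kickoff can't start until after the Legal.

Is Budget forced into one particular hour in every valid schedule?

No

Budget can be 11am (e.g. Legal=9am, Budget=11am, Sync=9am, Kickoff=10am, AllHands=10am) or 12pm (e.g. Legal -> 9am; Kickoff -> 10am; Sync -> 9am; AllHands -> 10am; Budget -> 12pm).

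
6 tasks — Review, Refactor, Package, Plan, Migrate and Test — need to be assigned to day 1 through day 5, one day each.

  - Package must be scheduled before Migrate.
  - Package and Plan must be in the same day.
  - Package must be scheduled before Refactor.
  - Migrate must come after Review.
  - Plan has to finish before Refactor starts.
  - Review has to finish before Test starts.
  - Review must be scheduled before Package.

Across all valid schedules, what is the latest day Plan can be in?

Plan must be in the same day as Package, which can't be before day 2, so Plan is at least day 2; downstream work caps Plan at day 4.
Plan at day 4 is achievable: Package in day 4, Migrate in day 5, Refactor in day 5, Review in day 1, Plan in day 4, Test in day 2.

day 4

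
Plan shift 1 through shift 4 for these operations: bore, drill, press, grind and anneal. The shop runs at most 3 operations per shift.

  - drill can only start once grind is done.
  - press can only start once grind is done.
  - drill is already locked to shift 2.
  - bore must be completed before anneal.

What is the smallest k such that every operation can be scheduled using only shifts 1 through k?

2

The precedence chain requires at least 2 distinct shifts.
With at most 3 per shift and 5 operations, at least 2 shifts are needed.
2 works (last occupied shift: shift 2): for example bore in shift 1; anneal in shift 2; grind in shift 1; drill in shift 2; press in shift 2.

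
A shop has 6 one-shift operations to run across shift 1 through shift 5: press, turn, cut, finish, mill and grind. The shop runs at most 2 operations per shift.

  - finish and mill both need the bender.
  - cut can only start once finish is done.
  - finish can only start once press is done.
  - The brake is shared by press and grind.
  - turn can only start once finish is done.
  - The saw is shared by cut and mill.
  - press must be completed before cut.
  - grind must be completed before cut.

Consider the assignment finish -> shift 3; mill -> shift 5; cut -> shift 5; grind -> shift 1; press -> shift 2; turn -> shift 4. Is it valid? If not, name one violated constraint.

The brake is shared by press and grind — holds.
turn can only start once finish is done — holds.
The shop runs at most 2 operations per shift — holds.
finish and mill both need the bender — holds.
The saw is shared by cut and mill — violated.
grind must be completed before cut — holds.
cut can only start once finish is done — holds.
press must be completed before cut — holds.
finish can only start once press is done — holds.

Invalid. The saw is shared by cut and mill.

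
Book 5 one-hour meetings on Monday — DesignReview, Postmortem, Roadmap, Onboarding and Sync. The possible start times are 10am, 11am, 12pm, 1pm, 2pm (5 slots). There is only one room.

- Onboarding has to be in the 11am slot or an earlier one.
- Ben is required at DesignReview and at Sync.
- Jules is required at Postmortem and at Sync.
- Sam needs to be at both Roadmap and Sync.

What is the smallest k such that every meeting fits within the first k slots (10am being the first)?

5 slots

With at most 1 per slot and 5 meetings, at least 5 slots are needed.
5 works (last occupied slot: 2pm): for example Roadmap -> 1pm, Postmortem -> 12pm, Onboarding -> 10am, DesignReview -> 11am, Sync -> 2pm.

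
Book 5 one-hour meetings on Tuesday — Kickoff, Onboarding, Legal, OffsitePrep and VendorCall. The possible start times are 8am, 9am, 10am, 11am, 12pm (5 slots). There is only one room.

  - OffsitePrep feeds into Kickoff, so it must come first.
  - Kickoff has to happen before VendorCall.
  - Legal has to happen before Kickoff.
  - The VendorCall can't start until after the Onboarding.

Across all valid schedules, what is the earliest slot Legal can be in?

8am

Downstream work caps Legal at 10am.
Legal at 8am is achievable: Legal=8am, Kickoff=10am, OffsitePrep=9am, VendorCall=12pm, Onboarding=11am.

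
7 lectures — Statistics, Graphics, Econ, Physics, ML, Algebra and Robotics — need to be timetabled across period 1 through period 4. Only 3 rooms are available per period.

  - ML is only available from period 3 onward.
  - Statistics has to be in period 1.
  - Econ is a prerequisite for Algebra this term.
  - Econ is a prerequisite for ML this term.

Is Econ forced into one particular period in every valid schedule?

Econ can be period 1 (e.g. Graphics -> period 1; ML -> period 3; Econ -> period 1; Statistics -> period 1; Robotics -> period 2; Physics -> period 2; Algebra -> period 2) or period 2 (e.g. Algebra=period 3; Robotics=period 2; Physics=period 1; ML=period 3; Econ=period 2; Statistics=period 1; Graphics=period 1).

No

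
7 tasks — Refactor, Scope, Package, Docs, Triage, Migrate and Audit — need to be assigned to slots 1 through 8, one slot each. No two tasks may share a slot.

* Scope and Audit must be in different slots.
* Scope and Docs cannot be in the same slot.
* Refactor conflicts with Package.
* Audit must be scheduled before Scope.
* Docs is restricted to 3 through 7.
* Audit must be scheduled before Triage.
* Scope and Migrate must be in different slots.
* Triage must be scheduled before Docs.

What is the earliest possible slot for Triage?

Precedence pushes Triage to at least 2; downstream work caps Triage at 6.
Triage at 2 is achievable: Scope=4, Migrate=7, Audit=1, Triage=2, Refactor=5, Docs=3, Package=6.

2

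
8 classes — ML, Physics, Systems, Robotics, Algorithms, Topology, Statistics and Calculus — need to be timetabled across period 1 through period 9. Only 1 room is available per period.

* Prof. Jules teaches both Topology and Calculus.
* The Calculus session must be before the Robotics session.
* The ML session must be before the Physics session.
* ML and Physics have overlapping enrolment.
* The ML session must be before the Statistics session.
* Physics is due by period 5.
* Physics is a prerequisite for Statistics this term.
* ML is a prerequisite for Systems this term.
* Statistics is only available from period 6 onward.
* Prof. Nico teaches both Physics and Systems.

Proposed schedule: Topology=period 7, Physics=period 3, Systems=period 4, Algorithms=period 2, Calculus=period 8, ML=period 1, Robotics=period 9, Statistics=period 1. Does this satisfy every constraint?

The Calculus session must be before the Robotics session — holds.
ML is a prerequisite for Systems this term — holds.
Prof. Nico teaches both Physics and Systems — holds.
The ML session must be before the Statistics session — violated.
Only 1 room is available per period — violated.
Physics is due by period 5 — holds.
Prof. Jules teaches both Topology and Calculus — holds.
Statistics is only available from period 6 onward — violated.
The ML session must be before the Physics session — holds.
ML and Physics have overlapping enrolment — holds.
Physics is a prerequisite for Statistics this term — violated.

Invalid. Statistics is only available from period 6 onward.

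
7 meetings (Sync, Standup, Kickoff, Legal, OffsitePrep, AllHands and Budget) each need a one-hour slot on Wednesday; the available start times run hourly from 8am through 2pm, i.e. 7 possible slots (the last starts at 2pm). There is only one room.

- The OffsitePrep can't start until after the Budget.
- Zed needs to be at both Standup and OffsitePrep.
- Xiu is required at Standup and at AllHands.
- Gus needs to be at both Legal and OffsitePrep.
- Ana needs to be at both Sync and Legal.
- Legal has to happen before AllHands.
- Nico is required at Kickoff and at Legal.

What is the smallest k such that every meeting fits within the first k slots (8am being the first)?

The precedence chain requires at least 2 distinct slots.
With at most 1 per slot and 7 meetings, at least 7 slots are needed.
7 works (last occupied slot: 2pm): for example Kickoff -> 2pm, Legal -> 8am, Budget -> 9am, AllHands -> 11am, Standup -> 1pm, Sync -> 12pm, OffsitePrep -> 10am.

7 slots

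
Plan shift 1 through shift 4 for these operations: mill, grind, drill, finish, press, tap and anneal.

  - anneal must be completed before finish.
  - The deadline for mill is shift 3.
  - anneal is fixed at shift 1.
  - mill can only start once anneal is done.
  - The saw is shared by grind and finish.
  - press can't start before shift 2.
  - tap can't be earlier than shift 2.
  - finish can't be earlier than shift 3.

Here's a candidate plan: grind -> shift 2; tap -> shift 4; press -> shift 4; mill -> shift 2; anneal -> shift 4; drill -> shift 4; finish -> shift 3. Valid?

tap can't be earlier than shift 2 — holds.
mill can only start once anneal is done — violated.
The deadline for mill is shift 3 — holds.
press can't start before shift 2 — holds.
anneal must be completed before finish — violated.
finish can't be earlier than shift 3 — holds.
anneal is fixed at shift 1 — violated.
The saw is shared by grind and finish — holds.

No. anneal is fixed at shift 1 is not satisfied.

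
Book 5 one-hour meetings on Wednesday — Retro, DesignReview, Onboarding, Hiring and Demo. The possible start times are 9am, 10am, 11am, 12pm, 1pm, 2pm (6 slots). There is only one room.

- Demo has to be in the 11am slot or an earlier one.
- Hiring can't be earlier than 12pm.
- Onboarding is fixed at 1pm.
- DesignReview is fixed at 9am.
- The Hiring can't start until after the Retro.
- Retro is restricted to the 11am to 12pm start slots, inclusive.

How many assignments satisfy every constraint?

Enumerating: Hiring -> 12pm; Onboarding -> 1pm; Demo -> 10am; DesignReview -> 9am; Retro -> 11am | Retro in 11am, Onboarding in 1pm, DesignReview in 9am, Demo in 10am, Hiring in 2pm | Demo -> 10am; DesignReview -> 9am; Onboarding -> 1pm; Retro -> 12pm; Hiring -> 2pm | Onboarding -> 1pm, DesignReview -> 9am, Demo -> 11am, Hiring -> 2pm, Retro -> 12pm.

4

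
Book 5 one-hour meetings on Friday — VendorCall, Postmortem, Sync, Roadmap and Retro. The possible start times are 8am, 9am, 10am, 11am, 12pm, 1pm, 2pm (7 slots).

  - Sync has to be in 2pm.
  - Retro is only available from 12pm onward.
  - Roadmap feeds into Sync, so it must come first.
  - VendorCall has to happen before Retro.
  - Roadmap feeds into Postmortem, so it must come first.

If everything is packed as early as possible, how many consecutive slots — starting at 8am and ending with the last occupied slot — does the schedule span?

The precedence chain requires at least 2 distinct slots.
Sync can't be placed before 2pm — that is slot 7 counting from 8am — so the schedule must run through at least 7 slots.
7 works (last occupied slot: 2pm): for example Postmortem in 9am, VendorCall in 8am, Sync in 2pm, Retro in 12pm, Roadmap in 8am.

7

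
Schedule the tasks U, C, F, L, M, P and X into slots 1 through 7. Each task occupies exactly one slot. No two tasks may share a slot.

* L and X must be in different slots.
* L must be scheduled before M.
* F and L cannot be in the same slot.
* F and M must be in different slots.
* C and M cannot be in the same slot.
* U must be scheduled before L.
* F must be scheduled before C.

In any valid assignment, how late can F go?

6

Downstream work caps F at 6.
F at 6 is achievable: U -> 1, C -> 7, L -> 2, X -> 5, P -> 4, M -> 3, F -> 6.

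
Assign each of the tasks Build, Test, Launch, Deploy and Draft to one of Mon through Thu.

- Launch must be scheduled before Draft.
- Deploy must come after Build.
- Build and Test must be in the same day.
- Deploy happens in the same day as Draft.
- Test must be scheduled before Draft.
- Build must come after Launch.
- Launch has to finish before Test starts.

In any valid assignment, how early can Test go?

Precedence pushes Test to at least Tue; downstream work caps Test at Wed.
Test at Tue is achievable: Draft in Wed; Launch in Mon; Deploy in Wed; Build in Tue; Test in Tue.

Tue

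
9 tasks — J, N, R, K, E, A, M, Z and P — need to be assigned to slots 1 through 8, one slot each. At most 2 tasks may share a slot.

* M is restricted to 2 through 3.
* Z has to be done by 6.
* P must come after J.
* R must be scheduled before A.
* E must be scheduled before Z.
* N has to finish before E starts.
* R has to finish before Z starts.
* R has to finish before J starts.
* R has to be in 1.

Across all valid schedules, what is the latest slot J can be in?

7

Precedence pushes J to at least 2; downstream work caps J at 7.
J at 7 is achievable: R -> 1, E -> 2, J -> 7, P -> 8, A -> 3, K -> 4, M -> 2, N -> 1, Z -> 3.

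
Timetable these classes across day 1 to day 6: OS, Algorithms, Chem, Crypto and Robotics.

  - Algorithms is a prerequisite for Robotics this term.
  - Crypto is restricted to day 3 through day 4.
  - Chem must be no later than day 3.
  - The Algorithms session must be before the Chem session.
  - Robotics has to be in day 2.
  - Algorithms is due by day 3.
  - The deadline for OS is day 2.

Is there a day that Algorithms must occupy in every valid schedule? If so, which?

day 1

Algorithms's own window allows nothing later than day 3; downstream work caps Algorithms at day 1.
So Algorithms is pinned to day 1.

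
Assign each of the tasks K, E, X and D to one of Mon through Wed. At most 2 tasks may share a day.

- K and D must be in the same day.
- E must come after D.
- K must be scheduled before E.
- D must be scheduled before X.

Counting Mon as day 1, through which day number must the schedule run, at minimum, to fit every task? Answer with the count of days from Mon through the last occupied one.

2

The precedence chain requires at least 2 distinct days.
With at most 2 per day and 4 tasks, at least 2 days are needed.
2 works (last occupied day: Tue): for example D -> Mon; X -> Tue; K -> Mon; E -> Tue.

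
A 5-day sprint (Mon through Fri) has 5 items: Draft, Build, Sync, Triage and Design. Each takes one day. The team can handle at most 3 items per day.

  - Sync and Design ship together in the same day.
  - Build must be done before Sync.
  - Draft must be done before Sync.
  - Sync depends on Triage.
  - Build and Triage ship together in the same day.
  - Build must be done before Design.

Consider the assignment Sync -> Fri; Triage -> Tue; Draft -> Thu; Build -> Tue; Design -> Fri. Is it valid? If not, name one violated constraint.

Yes

Build must be done before Sync — holds.
Build must be done before Design — holds.
Draft must be done before Sync — holds.
Sync and Design ship together in the same day — holds.
Build and Triage ship together in the same day — holds.
The team can handle at most 3 items per day — holds.
Sync depends on Triage — holds.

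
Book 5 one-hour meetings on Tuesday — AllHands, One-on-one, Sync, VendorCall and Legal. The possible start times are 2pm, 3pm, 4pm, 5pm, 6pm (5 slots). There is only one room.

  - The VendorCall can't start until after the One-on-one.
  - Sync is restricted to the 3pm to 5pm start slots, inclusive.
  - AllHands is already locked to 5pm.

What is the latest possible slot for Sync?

Sync is available from 3pm; Sync's own window allows nothing later than 5pm.
Sync at 4pm is achievable: Legal in 6pm; Sync in 4pm; VendorCall in 3pm; One-on-one in 2pm; AllHands in 5pm.
Nothing later works — the capacity limit rule out every slot after 4pm.

4pm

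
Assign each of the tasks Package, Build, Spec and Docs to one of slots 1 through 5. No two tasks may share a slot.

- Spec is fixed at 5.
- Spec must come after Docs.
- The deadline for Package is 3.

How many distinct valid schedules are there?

Splitting on Package: it can be 1 (6), 2 (6), 3 (6). Listing each branch's schedules as (Build, Spec, Docs):
Package=1: (2,5,3) (2,5,4) (3,5,2) (3,5,4) (4,5,2) (4,5,3) — 6.
Package=2: (1,5,3) (1,5,4) (3,5,1) (3,5,4) (4,5,1) (4,5,3) — 6.
Package=3: (1,5,2) (1,5,4) (2,5,1) (2,5,4) (4,5,1) (4,5,2) — 6.
Summing: 6 + 6 + 6 = 18.

18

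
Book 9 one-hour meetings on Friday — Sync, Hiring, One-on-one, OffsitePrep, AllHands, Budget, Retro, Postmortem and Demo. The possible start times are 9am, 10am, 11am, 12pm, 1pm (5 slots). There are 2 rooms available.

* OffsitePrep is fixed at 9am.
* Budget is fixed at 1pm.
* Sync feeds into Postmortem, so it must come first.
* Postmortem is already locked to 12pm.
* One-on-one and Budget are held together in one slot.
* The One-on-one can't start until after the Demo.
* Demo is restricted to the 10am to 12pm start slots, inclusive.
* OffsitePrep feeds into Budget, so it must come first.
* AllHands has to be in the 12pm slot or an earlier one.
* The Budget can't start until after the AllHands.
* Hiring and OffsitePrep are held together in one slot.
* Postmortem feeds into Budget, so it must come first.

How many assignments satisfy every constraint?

Splitting on Sync: it can be 10am (12), 11am (12). Listing each branch's schedules as (Hiring, One-on-one, OffsitePrep, AllHands, Budget, Retro, Postmortem, Demo):
Sync=10am: (9am,1pm,9am,10am,1pm,11am,12pm,11am) (9am,1pm,9am,10am,1pm,11am,12pm,12pm) (9am,1pm,9am,10am,1pm,12pm,12pm,11am) (9am,1pm,9am,11am,1pm,10am,12pm,11am) (9am,1pm,9am,11am,1pm,10am,12pm,12pm) (9am,1pm,9am,11am,1pm,11am,12pm,10am) (9am,1pm,9am,11am,1pm,11am,12pm,12pm) (9am,1pm,9am,11am,1pm,12pm,12pm,10am) (9am,1pm,9am,11am,1pm,12pm,12pm,11am) (9am,1pm,9am,12pm,1pm,10am,12pm,11am) (9am,1pm,9am,12pm,1pm,11am,12pm,10am) (9am,1pm,9am,12pm,1pm,11am,12pm,11am) — 12.
Sync=11am: (9am,1pm,9am,10am,1pm,10am,12pm,11am) (9am,1pm,9am,10am,1pm,10am,12pm,12pm) (9am,1pm,9am,10am,1pm,11am,12pm,10am) (9am,1pm,9am,10am,1pm,11am,12pm,12pm) (9am,1pm,9am,10am,1pm,12pm,12pm,10am) (9am,1pm,9am,10am,1pm,12pm,12pm,11am) (9am,1pm,9am,11am,1pm,10am,12pm,10am) (9am,1pm,9am,11am,1pm,10am,12pm,12pm) (9am,1pm,9am,11am,1pm,12pm,12pm,10am) (9am,1pm,9am,12pm,1pm,10am,12pm,10am) (9am,1pm,9am,12pm,1pm,10am,12pm,11am) (9am,1pm,9am,12pm,1pm,11am,12pm,10am) — 12.
Summing: 12 + 12 = 24.

24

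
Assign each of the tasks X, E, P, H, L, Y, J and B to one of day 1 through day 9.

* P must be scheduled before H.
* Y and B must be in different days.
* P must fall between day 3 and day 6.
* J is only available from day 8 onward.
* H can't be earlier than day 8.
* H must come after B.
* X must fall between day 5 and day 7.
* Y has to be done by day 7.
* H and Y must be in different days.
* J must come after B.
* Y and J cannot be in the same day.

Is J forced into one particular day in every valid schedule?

No

J can be day 8 (e.g. E in day 1, L in day 1, H in day 8, J in day 8, X in day 5, P in day 3, B in day 2, Y in day 1) or day 9 (e.g. B -> day 2, L -> day 1, P -> day 3, X -> day 5, Y -> day 1, E -> day 1, J -> day 9, H -> day 8).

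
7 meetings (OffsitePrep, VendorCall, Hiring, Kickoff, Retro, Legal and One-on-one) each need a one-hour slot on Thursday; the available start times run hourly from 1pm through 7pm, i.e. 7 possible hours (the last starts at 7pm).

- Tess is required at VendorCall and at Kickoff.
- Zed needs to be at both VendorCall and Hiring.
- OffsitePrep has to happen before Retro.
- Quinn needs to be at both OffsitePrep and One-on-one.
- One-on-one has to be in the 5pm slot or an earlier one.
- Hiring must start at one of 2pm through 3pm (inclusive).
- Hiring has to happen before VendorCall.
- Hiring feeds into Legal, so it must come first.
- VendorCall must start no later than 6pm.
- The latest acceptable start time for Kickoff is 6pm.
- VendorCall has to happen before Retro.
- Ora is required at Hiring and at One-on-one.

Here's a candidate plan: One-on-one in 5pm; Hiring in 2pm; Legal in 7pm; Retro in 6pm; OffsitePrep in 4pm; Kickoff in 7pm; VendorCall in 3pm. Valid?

VendorCall must start no later than 6pm — holds.
Tess is required at VendorCall and at Kickoff — holds.
Quinn needs to be at both OffsitePrep and One-on-one — holds.
One-on-one has to be in the 5pm slot or an earlier one — holds.
OffsitePrep has to happen before Retro — holds.
Ora is required at Hiring and at One-on-one — holds.
Zed needs to be at both VendorCall and Hiring — holds.
Hiring must start at one of 2pm through 3pm (inclusive) — holds.
VendorCall has to happen before Retro — holds.
The latest acceptable start time for Kickoff is 6pm — violated.
Hiring has to happen before VendorCall — holds.
Hiring feeds into Legal, so it must come first — holds.

No — it violates: The latest acceptable start time for Kickoff is 6pm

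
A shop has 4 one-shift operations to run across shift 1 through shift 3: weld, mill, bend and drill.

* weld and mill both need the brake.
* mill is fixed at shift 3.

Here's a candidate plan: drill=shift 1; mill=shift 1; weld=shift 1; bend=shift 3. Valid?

No. weld and mill both need the brake is not satisfied.

weld and mill both need the brake — violated.
mill is fixed at shift 3 — violated.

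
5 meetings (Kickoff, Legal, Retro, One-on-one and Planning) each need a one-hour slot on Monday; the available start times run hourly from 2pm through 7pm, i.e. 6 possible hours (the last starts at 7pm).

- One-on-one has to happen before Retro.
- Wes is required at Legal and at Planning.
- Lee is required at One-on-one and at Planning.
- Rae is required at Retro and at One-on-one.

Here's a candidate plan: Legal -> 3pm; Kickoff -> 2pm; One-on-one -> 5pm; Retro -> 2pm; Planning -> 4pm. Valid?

Lee is required at One-on-one and at Planning — holds.
One-on-one has to happen before Retro — violated.
Wes is required at Legal and at Planning — holds.
Rae is required at Retro and at One-on-one — holds.

No — it violates: One-on-one has to happen before Retro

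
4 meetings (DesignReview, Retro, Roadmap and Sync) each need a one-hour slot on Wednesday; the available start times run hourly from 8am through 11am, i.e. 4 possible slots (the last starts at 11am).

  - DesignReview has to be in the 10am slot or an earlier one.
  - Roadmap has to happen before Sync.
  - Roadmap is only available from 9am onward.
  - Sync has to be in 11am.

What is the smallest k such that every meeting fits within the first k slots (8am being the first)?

The precedence chain requires at least 2 distinct slots.
Sync can't be placed before 11am — that is slot 4 counting from 8am — so the schedule must run through at least 4 slots.
4 works (last occupied slot: 11am): for example Sync=11am; DesignReview=8am; Retro=8am; Roadmap=9am.

4 slots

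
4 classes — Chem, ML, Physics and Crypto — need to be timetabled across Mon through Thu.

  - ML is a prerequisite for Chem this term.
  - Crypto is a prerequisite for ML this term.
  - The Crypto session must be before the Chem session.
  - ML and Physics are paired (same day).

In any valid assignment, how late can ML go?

Precedence pushes ML to at least Tue; downstream work caps ML at Wed.
ML at Wed is achievable: Chem in Thu, Crypto in Mon, ML in Wed, Physics in Wed.

Wed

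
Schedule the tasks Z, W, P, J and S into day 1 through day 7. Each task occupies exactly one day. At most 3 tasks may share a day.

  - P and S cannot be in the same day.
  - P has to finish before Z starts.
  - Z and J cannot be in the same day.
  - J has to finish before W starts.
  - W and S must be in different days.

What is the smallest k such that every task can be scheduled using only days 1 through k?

3

The precedence chain requires at least 2 distinct days.
With at most 3 per day and 5 tasks, at least 2 days are needed.
Could 2 days be enough, i.e. nothing placed later than day 2? No: W must come after J (at day 1 or later) → {day 2}; Z must come after P (at day 1 or later) → {day 2}; P must come before Z (at day 2 or earlier) → {day 1}; S can't share with W (day 2) → {day 1}; S can't share with P (day 1) → nothing is left.
So 2 days is not enough.
3 works (last occupied day: day 3): for example S=day 3; Z=day 2; J=day 1; P=day 1; W=day 2.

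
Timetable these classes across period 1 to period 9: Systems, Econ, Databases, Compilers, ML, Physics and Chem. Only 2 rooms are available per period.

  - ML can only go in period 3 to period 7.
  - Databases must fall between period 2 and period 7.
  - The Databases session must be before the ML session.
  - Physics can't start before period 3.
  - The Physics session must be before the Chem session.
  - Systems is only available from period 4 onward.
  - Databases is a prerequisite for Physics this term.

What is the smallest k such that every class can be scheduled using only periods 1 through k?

4

The precedence chain requires at least 3 distinct periods.
With at most 2 per period and 7 classes, at least 4 periods are needed.
Systems can't be placed before period 4, so the schedule must run through at least period 4.
4 works (last occupied period: period 4): for example Systems in period 4; Databases in period 2; Chem in period 4; Econ in period 1; Physics in period 3; ML in period 3; Compilers in period 1.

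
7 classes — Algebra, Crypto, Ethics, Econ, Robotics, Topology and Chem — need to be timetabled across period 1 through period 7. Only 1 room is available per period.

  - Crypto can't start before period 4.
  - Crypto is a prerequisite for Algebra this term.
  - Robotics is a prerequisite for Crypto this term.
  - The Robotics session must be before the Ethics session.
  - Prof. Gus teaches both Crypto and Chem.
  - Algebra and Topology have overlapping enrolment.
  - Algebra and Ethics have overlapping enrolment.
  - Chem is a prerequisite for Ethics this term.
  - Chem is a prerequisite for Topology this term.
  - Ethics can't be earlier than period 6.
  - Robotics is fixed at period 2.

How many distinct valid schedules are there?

Splitting on Algebra: it can be period 5 (6), period 6 (6), period 7 (6). Listing each branch's schedules as (Crypto, Ethics, Econ, Robotics, Topology, Chem) by period number:
Algebra=period 5: (4,6,1,2,7,3) (4,6,3,2,7,1) (4,6,7,2,3,1) (4,7,1,2,6,3) (4,7,3,2,6,1) (4,7,6,2,3,1) — 6.
Algebra=period 6: (4,7,1,2,5,3) (4,7,3,2,5,1) (4,7,5,2,3,1) (5,7,1,2,4,3) (5,7,3,2,4,1) (5,7,4,2,3,1) — 6.
Algebra=period 7: (4,6,1,2,5,3) (4,6,3,2,5,1) (4,6,5,2,3,1) (5,6,1,2,4,3) (5,6,3,2,4,1) (5,6,4,2,3,1) — 6.
Summing: 6 + 6 + 6 = 18.

18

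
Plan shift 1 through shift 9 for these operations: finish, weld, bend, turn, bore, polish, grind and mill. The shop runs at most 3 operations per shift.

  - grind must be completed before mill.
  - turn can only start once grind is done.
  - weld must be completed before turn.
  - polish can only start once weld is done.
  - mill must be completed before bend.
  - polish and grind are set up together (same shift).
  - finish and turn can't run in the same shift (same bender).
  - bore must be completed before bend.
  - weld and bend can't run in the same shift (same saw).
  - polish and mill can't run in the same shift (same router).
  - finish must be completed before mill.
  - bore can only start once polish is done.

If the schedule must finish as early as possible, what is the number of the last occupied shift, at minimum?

shift 4

The precedence chain requires at least 4 distinct shifts.
With at most 3 per shift and 8 operations, at least 3 shifts are needed.
4 works (last occupied shift: shift 4): for example turn -> shift 3; bore -> shift 3; mill -> shift 3; polish -> shift 2; finish -> shift 1; grind -> shift 2; weld -> shift 1; bend -> shift 4.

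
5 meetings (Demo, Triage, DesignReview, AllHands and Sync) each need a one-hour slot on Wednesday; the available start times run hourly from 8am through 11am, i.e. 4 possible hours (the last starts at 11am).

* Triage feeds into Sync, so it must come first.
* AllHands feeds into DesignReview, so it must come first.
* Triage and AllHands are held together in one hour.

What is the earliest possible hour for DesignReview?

Precedence pushes DesignReview to at least 9am.
DesignReview at 9am is achievable: Triage=8am, Demo=8am, AllHands=8am, Sync=9am, DesignReview=9am.

9am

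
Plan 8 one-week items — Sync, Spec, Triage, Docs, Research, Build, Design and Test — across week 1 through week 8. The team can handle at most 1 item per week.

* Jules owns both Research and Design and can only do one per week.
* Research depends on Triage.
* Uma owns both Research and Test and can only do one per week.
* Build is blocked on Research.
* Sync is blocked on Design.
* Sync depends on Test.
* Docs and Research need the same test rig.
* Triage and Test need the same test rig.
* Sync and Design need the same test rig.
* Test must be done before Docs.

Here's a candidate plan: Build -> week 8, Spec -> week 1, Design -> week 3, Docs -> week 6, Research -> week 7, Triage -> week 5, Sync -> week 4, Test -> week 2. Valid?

Yes

Research depends on Triage — holds.
Test must be done before Docs — holds.
Sync depends on Test — holds.
Sync is blocked on Design — holds.
Docs and Research need the same test rig — holds.
Uma owns both Research and Test and can only do one per week — holds.
Triage and Test need the same test rig — holds.
The team can handle at most 1 item per week — holds.
Build is blocked on Research — holds.
Sync and Design need the same test rig — holds.
Jules owns both Research and Design and can only do one per week — holds.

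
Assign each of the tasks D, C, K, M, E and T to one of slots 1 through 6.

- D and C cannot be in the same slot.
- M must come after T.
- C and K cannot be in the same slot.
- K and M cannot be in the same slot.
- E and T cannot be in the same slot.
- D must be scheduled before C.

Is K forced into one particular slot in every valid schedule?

K can be 1 (e.g. D in 1, T in 1, C in 2, E in 2, M in 2, K in 1) or 2 (e.g. T in 1; D in 1; M in 3; C in 3; E in 2; K in 2).

No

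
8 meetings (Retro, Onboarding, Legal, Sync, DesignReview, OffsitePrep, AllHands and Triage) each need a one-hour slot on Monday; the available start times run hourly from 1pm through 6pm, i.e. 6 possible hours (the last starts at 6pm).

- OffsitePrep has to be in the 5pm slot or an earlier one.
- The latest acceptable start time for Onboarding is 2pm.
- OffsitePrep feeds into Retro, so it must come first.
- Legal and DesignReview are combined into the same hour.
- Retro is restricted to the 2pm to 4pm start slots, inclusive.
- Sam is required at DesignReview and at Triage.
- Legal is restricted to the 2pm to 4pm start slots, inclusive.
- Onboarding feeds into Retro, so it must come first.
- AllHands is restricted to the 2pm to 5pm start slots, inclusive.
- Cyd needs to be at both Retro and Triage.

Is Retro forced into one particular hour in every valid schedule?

Retro can be 2pm (e.g. DesignReview in 2pm; Sync in 1pm; Onboarding in 1pm; Triage in 1pm; Retro in 2pm; Legal in 2pm; AllHands in 2pm; OffsitePrep in 1pm) or 3pm (e.g. Legal -> 2pm, AllHands -> 2pm, OffsitePrep -> 1pm, Triage -> 1pm, Onboarding -> 1pm, Retro -> 3pm, DesignReview -> 2pm, Sync -> 1pm).

No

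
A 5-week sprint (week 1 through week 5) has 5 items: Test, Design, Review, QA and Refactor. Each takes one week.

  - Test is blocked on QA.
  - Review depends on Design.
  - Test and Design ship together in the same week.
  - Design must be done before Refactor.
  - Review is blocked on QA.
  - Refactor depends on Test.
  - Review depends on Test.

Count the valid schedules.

Splitting on Test: it can be week 2 (9), week 3 (8), week 4 (3). Listing each branch's schedules as (Design, Review, QA, Refactor) by week number:
Test=week 2: (2,3,1,3) (2,3,1,4) (2,3,1,5) (2,4,1,3) (2,4,1,4) (2,4,1,5) (2,5,1,3) (2,5,1,4) (2,5,1,5) — 9.
Test=week 3: (3,4,1,4) (3,4,1,5) (3,4,2,4) (3,4,2,5) (3,5,1,4) (3,5,1,5) (3,5,2,4) (3,5,2,5) — 8.
Test=week 4: (4,5,1,5) (4,5,2,5) (4,5,3,5) — 3.
Summing: 9 + 8 + 3 = 20.

20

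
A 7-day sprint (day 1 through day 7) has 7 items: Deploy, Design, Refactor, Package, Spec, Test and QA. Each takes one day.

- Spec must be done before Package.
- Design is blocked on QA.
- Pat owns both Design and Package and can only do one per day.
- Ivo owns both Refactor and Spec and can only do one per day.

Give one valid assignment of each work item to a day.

Package=day 3; Deploy=day 1; QA=day 1; Design=day 2; Test=day 1; Spec=day 1; Refactor=day 2

Checking: Spec(day 1) before Package(day 3); QA(day 1) before Design(day 2); Design(day 2) != Package(day 3); Refactor(day 2) != Spec(day 1).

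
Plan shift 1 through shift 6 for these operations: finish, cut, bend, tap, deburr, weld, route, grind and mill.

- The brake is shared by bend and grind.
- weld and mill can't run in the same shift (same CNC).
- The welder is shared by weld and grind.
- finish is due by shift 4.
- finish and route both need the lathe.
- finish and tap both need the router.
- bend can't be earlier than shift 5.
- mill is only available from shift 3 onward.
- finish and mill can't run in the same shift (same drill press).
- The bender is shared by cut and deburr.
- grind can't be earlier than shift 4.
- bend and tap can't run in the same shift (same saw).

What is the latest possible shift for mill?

shift 6

Mill is available from shift 3.
mill at shift 6 is achievable: deburr -> shift 2; route -> shift 2; bend -> shift 5; mill -> shift 6; grind -> shift 4; weld -> shift 1; tap -> shift 2; finish -> shift 1; cut -> shift 1.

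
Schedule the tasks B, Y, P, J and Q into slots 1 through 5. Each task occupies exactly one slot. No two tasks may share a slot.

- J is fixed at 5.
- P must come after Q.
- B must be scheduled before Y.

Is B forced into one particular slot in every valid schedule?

No

B can be 1 (e.g. B in 1, Q in 3, Y in 2, J in 5, P in 4) or 2 (e.g. Y in 3; Q in 1; J in 5; B in 2; P in 4).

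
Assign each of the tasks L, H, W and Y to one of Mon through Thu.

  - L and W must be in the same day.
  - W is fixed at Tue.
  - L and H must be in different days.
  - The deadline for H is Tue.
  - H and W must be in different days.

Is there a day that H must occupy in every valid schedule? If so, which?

H's window is Mon–Tue.
W is fixed at Tue, and H can't share a day with W.
So H must be Mon.

Mon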